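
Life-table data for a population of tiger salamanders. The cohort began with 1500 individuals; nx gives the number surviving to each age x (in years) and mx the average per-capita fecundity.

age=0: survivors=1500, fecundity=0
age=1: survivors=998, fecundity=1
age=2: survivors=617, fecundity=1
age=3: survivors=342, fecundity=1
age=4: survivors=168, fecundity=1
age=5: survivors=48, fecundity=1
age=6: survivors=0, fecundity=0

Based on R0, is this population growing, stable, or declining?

growing

lx = nx/n0 = nx/1500: 1, 0.66533…, 0.41133…, 0.228, 0.112, 0.032, 0
R0 = Σ lx·mx = 0 + 0.665333… + 0.411333… + 0.228 + 0.112 + 0.032 + 0 = 1.448667…
R0 > 1, so the population is growing.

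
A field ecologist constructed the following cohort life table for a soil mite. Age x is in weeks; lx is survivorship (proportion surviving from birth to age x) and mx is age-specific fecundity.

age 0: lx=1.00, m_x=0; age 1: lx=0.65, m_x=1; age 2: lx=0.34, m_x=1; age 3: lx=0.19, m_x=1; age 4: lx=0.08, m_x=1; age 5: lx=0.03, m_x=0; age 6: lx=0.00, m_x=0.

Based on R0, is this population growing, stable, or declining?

R0 = Σ lx·mx = 0 + 0.65 + 0.34 + 0.19 + 0.08 + 0 + 0 = 1.26
R0 > 1, so the population is growing.

growing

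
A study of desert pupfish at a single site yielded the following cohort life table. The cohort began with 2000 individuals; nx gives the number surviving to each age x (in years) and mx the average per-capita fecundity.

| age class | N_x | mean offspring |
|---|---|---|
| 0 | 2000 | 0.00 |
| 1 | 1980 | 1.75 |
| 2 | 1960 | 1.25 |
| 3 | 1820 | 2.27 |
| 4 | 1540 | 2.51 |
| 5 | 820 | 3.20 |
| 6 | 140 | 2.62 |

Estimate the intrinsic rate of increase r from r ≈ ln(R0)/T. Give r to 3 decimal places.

lx = nx/n0 = nx/2000: 1, 0.99, 0.98, 0.91, 0.77, 0.41, 0.07
R0 = Σ lx·mx = 0 + 1.7325 + 1.225 + 2.0657 + 1.9327 + 1.312 + 0.1834 = 8.4513
Σ x·lx·mx = 25.7708; T = 25.7708/8.4513 = 3.04933…
r ≈ ln(R0)/T = ln(8.4513)/3.04933… = 0.69993… → 0.700

0.700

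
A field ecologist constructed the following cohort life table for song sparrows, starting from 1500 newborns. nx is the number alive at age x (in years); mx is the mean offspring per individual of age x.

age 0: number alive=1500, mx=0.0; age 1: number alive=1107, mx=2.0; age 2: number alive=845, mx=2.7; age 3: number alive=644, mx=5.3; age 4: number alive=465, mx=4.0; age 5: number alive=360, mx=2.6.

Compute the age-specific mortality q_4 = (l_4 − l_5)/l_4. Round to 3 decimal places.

0.226

lx = nx/n0 = nx/1500: 1, 0.738, 0.56333…, 0.42933…, 0.31, 0.24
q_4 = (l_4 − l_5) / l_4 = (0.31 − 0.24) / 0.31
     = 0.07 / 0.31 = 0.225806… → 0.226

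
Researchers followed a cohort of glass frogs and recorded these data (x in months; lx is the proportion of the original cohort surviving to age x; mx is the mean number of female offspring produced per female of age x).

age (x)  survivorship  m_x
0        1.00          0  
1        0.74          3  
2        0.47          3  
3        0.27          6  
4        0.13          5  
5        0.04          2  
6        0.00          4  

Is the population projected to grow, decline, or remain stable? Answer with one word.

R0 = Σ lx·mx = 0 + 2.22 + 1.41 + 1.62 + 0.65 + 0.08 + 0 = 5.98
R0 > 1, so the population is growing.

growing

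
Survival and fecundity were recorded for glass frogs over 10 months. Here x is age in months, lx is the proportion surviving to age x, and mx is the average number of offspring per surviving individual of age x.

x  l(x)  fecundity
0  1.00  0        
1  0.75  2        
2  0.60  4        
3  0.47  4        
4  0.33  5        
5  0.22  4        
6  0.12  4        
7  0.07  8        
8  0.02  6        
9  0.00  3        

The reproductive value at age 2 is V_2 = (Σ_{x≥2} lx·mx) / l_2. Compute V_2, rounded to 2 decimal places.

lx·mx for x ≥ 2: 2.4, 1.88, 1.65, 0.88, 0.48, 0.56, 0.12, 0 → sum = 7.97
V_2 = 7.97 / l_2 = 7.97 / 0.6 = 13.283333… → 13.28

13.28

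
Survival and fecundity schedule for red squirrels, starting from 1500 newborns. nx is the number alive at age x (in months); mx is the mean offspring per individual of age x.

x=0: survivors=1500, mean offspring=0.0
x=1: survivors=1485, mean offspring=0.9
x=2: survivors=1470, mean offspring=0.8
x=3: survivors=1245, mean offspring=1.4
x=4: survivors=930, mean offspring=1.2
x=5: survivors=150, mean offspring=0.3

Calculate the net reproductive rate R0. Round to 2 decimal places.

lx = nx/n0 = nx/1500: 1, 0.99, 0.98, 0.83, 0.62, 0.1
lx·mx by age: 0, 0.891, 0.784, 1.162, 0.744, 0.03
R0 = Σ lx·mx = 3.611 → 3.61

3.61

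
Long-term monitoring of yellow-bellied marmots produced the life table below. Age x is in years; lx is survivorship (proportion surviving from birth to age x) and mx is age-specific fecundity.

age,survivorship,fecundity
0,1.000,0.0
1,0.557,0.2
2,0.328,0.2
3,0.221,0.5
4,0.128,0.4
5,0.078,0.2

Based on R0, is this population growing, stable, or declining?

R0 = Σ lx·mx = 0 + 0.1114 + 0.0656 + 0.1105 + 0.0512 + 0.0156 = 0.3543
R0 < 1, so the population is declining.

declining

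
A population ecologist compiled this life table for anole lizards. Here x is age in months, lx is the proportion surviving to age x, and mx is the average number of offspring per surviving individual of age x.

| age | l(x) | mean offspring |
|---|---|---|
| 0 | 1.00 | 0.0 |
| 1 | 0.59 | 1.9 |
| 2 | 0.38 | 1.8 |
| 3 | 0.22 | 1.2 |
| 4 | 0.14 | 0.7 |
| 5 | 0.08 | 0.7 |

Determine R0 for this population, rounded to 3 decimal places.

2.223

lx·mx by age: 0, 1.121, 0.684, 0.264, 0.098, 0.056
R0 = Σ lx·mx = 2.223 → 2.223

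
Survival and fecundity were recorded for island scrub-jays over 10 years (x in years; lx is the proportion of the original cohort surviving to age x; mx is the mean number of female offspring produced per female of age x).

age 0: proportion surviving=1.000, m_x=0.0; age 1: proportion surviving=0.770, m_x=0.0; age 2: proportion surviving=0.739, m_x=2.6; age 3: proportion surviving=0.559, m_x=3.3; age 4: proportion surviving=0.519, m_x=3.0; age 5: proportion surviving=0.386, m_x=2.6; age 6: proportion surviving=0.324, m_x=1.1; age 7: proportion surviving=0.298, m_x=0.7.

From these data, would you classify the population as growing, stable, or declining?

growing

R0 = Σ lx·mx = 0 + 0 + 1.9214 + 1.8447 + 1.557 + 1.0036 + 0.3564 + 0.2086 = 6.8917
R0 > 1, so the population is growing.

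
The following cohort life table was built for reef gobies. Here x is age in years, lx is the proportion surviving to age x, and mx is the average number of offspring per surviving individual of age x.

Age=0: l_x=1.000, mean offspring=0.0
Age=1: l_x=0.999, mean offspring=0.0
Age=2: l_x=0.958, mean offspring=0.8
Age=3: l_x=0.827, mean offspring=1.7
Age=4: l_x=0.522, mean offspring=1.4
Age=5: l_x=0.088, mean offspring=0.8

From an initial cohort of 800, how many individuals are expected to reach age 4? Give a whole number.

Expected survivors = N0 · l_4 = 800 × 0.522 = 417.6 → 418

418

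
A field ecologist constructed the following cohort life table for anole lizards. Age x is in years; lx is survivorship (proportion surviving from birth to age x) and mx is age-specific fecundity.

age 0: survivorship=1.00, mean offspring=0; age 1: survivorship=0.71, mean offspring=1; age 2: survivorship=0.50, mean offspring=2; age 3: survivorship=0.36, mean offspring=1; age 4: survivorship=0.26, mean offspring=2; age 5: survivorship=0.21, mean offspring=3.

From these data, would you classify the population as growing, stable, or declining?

growing

R0 = Σ lx·mx = 0 + 0.71 + 1 + 0.36 + 0.52 + 0.63 = 3.22
R0 > 1, so the population is growing.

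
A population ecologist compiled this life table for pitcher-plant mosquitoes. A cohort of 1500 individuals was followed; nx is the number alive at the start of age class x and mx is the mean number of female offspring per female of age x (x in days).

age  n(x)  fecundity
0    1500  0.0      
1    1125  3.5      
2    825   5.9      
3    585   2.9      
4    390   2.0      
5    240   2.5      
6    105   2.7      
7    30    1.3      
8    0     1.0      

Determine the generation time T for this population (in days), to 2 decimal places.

2.20

lx = nx/n0 = nx/1500: 1, 0.75, 0.55, 0.39, 0.26, 0.16, 0.07, 0.02, 0
lx·mx: 0, 2.625, 3.245, 1.131, 0.52, 0.4, 0.189, 0.026, 0 → R0 = 8.136
x·lx·mx: 0, 2.625, 6.49, 3.393, 2.08, 2, 1.134, 0.182, 0 → Σ = 17.904
T = 17.904 / 8.136 = 2.20059… → 2.20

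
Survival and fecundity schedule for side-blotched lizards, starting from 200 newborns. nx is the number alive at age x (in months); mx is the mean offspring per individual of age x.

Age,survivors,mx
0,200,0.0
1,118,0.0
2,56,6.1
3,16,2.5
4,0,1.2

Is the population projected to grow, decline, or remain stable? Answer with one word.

growing

lx = nx/n0 = nx/200: 1, 0.59, 0.28, 0.08, 0
R0 = Σ lx·mx = 0 + 0 + 1.708 + 0.2 + 0 = 1.908
R0 > 1, so the population is growing.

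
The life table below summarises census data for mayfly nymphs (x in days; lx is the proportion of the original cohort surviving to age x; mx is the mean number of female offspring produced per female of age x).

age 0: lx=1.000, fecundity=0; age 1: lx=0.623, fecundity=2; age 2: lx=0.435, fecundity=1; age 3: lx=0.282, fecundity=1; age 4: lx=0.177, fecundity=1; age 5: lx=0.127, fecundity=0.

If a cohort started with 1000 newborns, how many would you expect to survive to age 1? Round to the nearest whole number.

Expected survivors = N0 · l_1 = 1000 × 0.623 = 623 → 623

623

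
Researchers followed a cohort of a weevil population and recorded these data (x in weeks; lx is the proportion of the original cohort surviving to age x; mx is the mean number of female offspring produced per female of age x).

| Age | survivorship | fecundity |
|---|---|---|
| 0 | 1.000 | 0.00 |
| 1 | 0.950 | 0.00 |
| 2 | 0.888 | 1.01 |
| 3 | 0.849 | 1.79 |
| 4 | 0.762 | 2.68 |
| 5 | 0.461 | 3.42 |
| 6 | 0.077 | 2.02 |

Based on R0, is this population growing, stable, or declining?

R0 = Σ lx·mx = 0 + 0 + 0.89688 + 1.51971 + 2.04216 + 1.57662 + 0.15554 = 6.19091
R0 > 1, so the population is growing.

growing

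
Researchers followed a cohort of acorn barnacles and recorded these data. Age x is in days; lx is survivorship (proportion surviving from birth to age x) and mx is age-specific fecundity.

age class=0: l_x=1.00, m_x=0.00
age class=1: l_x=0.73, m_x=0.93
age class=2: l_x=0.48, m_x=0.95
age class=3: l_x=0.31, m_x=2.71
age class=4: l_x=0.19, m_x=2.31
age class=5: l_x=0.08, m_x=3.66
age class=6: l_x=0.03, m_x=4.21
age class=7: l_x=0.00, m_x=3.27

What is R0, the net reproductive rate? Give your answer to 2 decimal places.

lx·mx by age: 0, 0.6789, 0.456, 0.8401, 0.4389, 0.2928, 0.1263, 0
R0 = Σ lx·mx = 2.833 → 2.83

2.83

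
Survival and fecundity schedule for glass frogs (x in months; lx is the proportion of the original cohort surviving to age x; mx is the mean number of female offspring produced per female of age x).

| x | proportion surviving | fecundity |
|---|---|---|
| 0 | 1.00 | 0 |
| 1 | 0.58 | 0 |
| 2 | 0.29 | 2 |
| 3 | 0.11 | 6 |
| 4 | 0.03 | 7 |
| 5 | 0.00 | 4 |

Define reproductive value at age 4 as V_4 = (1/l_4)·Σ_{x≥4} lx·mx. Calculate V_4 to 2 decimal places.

lx·mx for x ≥ 4: 0.21, 0 → sum = 0.21
V_4 = 0.21 / l_4 = 0.21 / 0.03 = 7 → 7.00

7.00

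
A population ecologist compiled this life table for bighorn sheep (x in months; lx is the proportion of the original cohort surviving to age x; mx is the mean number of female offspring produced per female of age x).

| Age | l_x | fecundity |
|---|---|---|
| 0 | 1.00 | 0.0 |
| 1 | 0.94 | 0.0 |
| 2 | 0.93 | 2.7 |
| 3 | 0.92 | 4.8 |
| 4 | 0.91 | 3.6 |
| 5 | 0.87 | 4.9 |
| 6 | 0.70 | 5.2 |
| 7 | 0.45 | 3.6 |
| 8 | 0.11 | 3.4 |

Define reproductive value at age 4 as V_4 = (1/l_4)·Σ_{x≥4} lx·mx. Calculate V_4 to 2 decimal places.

lx·mx for x ≥ 4: 3.276, 4.263, 3.64, 1.62, 0.374 → sum = 13.173
V_4 = 13.173 / l_4 = 13.173 / 0.91 = 14.475824… → 14.48

14.48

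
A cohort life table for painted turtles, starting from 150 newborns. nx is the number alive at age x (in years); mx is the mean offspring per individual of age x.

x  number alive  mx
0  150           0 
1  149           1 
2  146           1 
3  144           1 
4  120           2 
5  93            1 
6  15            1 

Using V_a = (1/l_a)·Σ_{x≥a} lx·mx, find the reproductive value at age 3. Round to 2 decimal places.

lx = nx/n0 = nx/150: 1, 0.99333…, 0.97333…, 0.96, 0.8, 0.62, 0.1
lx·mx for x ≥ 3: 0.96, 1.6, 0.62, 0.1 → sum = 3.28
V_3 = 3.28 / l_3 = 3.28 / 0.96 = 3.416667… → 3.42

3.42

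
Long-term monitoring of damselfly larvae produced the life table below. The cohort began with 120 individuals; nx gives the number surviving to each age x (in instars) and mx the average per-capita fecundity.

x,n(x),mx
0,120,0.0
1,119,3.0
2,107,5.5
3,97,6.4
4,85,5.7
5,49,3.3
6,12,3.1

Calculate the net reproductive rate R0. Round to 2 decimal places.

18.75

lx = nx/n0 = nx/120: 1, 0.99167…, 0.89167…, 0.80833…, 0.70833…, 0.40833…, 0.1
lx·mx by age: 0, 2.975…, 4.904167…, 5.173333…, 4.0375…, 1.3475…, 0.31
R0 = Σ lx·mx = 18.7475… → 18.75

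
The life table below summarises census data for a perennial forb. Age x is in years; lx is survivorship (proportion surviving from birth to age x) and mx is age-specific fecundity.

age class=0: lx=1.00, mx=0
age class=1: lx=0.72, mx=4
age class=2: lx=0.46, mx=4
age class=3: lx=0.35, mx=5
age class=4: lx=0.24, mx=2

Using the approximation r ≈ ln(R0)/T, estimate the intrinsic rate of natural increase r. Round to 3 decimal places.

0.981

R0 = Σ lx·mx = 0 + 2.88 + 1.84 + 1.75 + 0.48 = 6.95
Σ x·lx·mx = 13.73; T = 13.73/6.95 = 1.97554…
r ≈ ln(R0)/T = ln(6.95)/1.97554… = 0.98137… → 0.981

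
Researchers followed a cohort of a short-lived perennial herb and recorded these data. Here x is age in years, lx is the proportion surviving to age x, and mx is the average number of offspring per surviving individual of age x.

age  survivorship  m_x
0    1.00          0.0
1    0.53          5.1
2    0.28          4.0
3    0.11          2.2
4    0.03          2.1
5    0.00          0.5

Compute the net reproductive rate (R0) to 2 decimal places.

lx·mx by age: 0, 2.703, 1.12, 0.242, 0.063, 0
R0 = Σ lx·mx = 4.128 → 4.13

4.13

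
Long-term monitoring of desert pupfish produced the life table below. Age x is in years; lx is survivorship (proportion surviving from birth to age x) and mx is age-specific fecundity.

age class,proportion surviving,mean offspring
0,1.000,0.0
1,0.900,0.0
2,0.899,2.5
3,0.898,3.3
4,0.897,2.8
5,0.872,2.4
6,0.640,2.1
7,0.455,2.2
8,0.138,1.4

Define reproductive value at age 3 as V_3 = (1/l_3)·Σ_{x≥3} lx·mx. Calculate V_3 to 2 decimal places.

11.25

lx·mx for x ≥ 3: 2.9634, 2.5116, 2.0928, 1.344, 1.001, 0.1932 → sum = 10.106
V_3 = 10.106 / l_3 = 10.106 / 0.898 = 11.253898… → 11.25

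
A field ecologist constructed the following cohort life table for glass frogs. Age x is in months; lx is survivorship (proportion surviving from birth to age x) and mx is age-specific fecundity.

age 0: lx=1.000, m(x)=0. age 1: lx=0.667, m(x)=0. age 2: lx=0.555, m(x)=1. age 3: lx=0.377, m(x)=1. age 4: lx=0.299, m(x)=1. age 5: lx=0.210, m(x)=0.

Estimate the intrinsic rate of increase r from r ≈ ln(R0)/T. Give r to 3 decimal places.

R0 = Σ lx·mx = 0 + 0 + 0.555 + 0.377 + 0.299 + 0 = 1.231
Σ x·lx·mx = 3.437; T = 3.437/1.231 = 2.79204…
r ≈ ln(R0)/T = ln(1.231)/2.79204… = 0.07444… → 0.074

0.074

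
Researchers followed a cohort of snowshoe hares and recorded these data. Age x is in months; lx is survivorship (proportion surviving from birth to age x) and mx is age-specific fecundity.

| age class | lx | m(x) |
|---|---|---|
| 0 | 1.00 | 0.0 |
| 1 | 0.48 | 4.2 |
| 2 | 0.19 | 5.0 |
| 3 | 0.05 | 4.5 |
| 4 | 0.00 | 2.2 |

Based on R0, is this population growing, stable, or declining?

R0 = Σ lx·mx = 0 + 2.016 + 0.95 + 0.225 + 0 = 3.191
R0 > 1, so the population is growing.

growing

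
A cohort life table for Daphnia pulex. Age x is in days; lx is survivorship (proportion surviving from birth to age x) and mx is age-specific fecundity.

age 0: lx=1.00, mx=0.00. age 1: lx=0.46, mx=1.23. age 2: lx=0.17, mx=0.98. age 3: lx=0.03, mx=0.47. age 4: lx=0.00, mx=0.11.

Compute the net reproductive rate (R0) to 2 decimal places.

0.75

lx·mx by age: 0, 0.5658, 0.1666, 0.0141, 0
R0 = Σ lx·mx = 0.7465 → 0.75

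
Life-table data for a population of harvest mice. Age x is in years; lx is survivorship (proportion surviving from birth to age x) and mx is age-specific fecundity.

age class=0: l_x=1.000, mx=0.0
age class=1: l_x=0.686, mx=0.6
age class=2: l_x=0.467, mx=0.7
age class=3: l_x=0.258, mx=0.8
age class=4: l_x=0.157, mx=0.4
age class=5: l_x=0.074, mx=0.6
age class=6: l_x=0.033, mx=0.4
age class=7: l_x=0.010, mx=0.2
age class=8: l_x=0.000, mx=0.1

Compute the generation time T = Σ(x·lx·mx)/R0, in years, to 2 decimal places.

2.11

lx·mx: 0, 0.4116, 0.3269, 0.2064, 0.0628, 0.0444, 0.0132, 0.002, 0 → R0 = 1.0673
x·lx·mx: 0, 0.4116, 0.6538, 0.6192, 0.2512, 0.222, 0.0792, 0.014, 0 → Σ = 2.251
T = 2.251 / 1.0673 = 2.10906… → 2.11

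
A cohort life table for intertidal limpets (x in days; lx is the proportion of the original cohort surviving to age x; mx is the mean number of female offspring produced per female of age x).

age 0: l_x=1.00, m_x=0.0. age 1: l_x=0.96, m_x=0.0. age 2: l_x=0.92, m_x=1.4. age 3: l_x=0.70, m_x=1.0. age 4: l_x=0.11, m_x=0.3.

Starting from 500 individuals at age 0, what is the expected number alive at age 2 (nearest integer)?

460

Expected survivors = N0 · l_2 = 500 × 0.92 = 460 → 460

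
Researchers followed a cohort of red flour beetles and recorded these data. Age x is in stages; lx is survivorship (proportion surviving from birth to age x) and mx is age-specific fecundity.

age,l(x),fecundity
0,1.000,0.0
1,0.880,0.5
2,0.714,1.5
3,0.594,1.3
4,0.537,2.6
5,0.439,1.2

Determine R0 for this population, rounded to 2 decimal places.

4.21

lx·mx by age: 0, 0.44, 1.071, 0.7722, 1.3962, 0.5268
R0 = Σ lx·mx = 4.2062 → 4.21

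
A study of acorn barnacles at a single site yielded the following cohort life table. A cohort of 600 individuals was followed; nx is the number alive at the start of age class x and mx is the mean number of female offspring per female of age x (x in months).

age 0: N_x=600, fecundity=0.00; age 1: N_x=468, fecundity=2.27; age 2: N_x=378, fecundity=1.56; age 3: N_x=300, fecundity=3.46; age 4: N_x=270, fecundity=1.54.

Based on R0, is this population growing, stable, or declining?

lx = nx/n0 = nx/600: 1, 0.78, 0.63, 0.5, 0.45
R0 = Σ lx·mx = 0 + 1.7706 + 0.9828 + 1.73 + 0.693 = 5.1764
R0 > 1, so the population is growing.

growing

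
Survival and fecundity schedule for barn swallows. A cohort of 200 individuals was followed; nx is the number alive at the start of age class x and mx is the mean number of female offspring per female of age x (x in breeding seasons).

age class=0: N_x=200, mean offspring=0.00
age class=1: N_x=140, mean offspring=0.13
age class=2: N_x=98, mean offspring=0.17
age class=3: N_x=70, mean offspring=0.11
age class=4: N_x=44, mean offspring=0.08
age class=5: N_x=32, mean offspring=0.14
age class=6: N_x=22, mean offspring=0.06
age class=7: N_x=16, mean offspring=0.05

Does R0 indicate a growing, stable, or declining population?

lx = nx/n0 = nx/200: 1, 0.7, 0.49, 0.35, 0.22, 0.16, 0.11, 0.08
R0 = Σ lx·mx = 0 + 0.091 + 0.0833 + 0.0385 + 0.0176 + 0.0224 + 0.0066 + 0.004 = 0.2634
R0 < 1, so the population is declining.

declining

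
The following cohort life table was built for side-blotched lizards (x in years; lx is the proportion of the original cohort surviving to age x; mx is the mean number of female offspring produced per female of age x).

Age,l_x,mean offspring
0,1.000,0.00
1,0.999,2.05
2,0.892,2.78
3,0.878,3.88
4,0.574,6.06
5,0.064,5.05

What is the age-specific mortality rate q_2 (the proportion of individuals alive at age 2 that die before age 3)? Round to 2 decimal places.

q_2 = (l_2 − l_3) / l_2 = (0.892 − 0.878) / 0.892
     = 0.014 / 0.892 = 0.015695… → 0.02

0.02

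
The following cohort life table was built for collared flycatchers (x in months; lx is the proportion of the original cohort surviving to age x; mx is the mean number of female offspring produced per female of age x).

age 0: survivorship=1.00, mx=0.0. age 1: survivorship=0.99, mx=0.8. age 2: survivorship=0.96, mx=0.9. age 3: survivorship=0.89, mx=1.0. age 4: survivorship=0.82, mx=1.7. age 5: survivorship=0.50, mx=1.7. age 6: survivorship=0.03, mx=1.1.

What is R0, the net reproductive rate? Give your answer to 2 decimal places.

lx·mx by age: 0, 0.792, 0.864, 0.89, 1.394, 0.85, 0.033
R0 = Σ lx·mx = 4.823 → 4.82

4.82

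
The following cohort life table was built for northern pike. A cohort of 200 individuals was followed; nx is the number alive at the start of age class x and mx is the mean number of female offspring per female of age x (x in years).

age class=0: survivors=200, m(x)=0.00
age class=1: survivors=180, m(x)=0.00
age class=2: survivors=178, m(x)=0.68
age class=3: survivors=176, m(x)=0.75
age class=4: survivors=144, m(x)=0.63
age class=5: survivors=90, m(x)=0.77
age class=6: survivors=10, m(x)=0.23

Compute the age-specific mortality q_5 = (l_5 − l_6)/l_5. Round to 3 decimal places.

lx = nx/n0 = nx/200: 1, 0.9, 0.89, 0.88, 0.72, 0.45, 0.05
q_5 = (l_5 − l_6) / l_5 = (0.45 − 0.05) / 0.45
     = 0.4 / 0.45 = 0.888889… → 0.889

0.889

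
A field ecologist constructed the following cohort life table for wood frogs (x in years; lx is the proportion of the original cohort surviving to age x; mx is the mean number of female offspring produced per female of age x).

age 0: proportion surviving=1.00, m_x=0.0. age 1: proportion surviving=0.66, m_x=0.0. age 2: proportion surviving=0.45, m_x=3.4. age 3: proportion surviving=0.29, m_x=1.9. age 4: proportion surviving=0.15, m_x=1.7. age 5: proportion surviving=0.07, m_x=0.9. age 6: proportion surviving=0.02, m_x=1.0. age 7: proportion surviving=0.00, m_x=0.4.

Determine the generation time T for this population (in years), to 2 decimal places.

2.55

lx·mx: 0, 0, 1.53, 0.551, 0.255, 0.063, 0.02, 0 → R0 = 2.419
x·lx·mx: 0, 0, 3.06, 1.653, 1.02, 0.315, 0.12, 0 → Σ = 6.168
T = 6.168 / 2.419 = 2.549814… → 2.55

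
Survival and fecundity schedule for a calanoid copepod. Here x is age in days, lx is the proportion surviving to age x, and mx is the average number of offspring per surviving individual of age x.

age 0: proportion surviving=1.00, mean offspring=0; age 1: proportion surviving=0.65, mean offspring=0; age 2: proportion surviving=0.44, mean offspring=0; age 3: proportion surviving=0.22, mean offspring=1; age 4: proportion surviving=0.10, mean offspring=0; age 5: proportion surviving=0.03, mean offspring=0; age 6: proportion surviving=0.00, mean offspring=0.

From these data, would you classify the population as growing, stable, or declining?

declining

R0 = Σ lx·mx = 0 + 0 + 0 + 0.22 + 0 + 0 + 0 = 0.22
R0 < 1, so the population is declining.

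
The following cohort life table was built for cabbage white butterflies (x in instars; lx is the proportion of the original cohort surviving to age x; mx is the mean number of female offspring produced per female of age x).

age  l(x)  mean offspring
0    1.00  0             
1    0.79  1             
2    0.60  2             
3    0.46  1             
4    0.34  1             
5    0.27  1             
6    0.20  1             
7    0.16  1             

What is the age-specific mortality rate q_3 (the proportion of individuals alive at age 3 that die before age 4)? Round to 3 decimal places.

0.261

q_3 = (l_3 − l_4) / l_3 = (0.46 − 0.34) / 0.46
     = 0.12 / 0.46 = 0.26087… → 0.261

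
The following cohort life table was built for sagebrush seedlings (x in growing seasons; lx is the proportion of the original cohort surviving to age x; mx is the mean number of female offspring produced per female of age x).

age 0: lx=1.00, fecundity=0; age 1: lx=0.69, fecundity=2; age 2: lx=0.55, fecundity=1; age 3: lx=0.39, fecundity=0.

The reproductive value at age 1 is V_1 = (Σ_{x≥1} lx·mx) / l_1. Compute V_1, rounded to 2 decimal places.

2.80

lx·mx for x ≥ 1: 1.38, 0.55, 0 → sum = 1.93
V_1 = 1.93 / l_1 = 1.93 / 0.69 = 2.797101… → 2.80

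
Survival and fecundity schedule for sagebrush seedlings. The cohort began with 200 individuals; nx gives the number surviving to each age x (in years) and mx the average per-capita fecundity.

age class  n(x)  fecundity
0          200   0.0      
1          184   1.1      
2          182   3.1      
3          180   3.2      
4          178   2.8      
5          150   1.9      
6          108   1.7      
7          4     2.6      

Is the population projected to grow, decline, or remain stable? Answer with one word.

growing

lx = nx/n0 = nx/200: 1, 0.92, 0.91, 0.9, 0.89, 0.75, 0.54, 0.02
R0 = Σ lx·mx = 0 + 1.012 + 2.821 + 2.88 + 2.492 + 1.425 + 0.918 + 0.052 = 11.6
R0 > 1, so the population is growing.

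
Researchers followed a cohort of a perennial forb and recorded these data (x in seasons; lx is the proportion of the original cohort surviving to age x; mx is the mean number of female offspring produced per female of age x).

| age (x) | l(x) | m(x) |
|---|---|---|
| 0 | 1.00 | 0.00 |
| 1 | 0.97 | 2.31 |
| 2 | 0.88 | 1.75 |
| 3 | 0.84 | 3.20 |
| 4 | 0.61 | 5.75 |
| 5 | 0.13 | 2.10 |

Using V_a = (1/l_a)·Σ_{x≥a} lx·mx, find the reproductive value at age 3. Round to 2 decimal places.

lx·mx for x ≥ 3: 2.688, 3.5075, 0.273 → sum = 6.4685
V_3 = 6.4685 / l_3 = 6.4685 / 0.84 = 7.700595… → 7.70

7.70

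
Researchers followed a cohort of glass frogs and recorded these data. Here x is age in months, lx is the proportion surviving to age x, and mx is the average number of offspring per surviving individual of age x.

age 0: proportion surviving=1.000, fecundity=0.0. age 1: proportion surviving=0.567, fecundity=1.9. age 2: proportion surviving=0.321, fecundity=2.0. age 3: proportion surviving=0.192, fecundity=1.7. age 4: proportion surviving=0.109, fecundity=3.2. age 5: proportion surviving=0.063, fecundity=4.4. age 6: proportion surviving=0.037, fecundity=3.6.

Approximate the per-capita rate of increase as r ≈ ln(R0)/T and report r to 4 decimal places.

0.4180

R0 = Σ lx·mx = 0 + 1.0773 + 0.642 + 0.3264 + 0.3488 + 0.2772 + 0.1332 = 2.8049
Σ x·lx·mx = 6.9209; T = 6.9209/2.8049 = 2.46743…
r ≈ ln(R0)/T = ln(2.8049)/2.46743… = 0.417992… → 0.4180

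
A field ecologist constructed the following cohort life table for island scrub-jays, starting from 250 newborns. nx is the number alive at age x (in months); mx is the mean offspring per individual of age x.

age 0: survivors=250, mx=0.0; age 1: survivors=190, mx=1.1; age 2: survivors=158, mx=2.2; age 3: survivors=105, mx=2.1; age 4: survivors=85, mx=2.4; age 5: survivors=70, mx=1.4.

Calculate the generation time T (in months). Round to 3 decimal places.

lx = nx/n0 = nx/250: 1, 0.76, 0.632, 0.42, 0.34, 0.28
lx·mx: 0, 0.836, 1.3904, 0.882, 0.816, 0.392 → R0 = 4.3164
x·lx·mx: 0, 0.836, 2.7808, 2.646, 3.264, 1.96 → Σ = 11.4868
T = 11.4868 / 4.3164 = 2.661199… → 2.661

2.661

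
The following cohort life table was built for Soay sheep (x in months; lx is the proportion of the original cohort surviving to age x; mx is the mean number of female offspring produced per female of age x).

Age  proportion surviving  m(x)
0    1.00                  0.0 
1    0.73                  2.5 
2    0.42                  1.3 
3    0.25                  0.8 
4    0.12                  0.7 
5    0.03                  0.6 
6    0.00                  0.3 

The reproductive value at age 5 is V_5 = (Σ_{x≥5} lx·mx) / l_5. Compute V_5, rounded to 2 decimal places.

0.60

lx·mx for x ≥ 5: 0.018, 0 → sum = 0.018
V_5 = 0.018 / l_5 = 0.018 / 0.03 = 0.6 → 0.60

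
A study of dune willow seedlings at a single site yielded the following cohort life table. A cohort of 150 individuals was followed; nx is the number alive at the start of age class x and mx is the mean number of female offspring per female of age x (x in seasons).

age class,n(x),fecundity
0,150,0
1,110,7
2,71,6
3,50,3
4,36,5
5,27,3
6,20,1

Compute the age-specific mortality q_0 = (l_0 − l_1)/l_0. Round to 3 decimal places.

lx = nx/n0 = nx/150: 1, 0.73333…, 0.47333…, 0.33333…, 0.24, 0.18, 0.13333…
q_0 = (l_0 − l_1) / l_0 = (1 − 0.733333…) / 1
     = 0.266667… / 1 = 0.266667… → 0.267

0.267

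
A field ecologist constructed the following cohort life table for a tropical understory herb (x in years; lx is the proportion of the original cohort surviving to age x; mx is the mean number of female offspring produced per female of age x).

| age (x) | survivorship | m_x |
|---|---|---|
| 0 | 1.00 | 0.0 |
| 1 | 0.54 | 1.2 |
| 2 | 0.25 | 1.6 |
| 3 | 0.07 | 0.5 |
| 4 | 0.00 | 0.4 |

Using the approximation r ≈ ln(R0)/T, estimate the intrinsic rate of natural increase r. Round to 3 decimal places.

R0 = Σ lx·mx = 0 + 0.648 + 0.4 + 0.035 + 0 = 1.083
Σ x·lx·mx = 1.553; T = 1.553/1.083 = 1.43398…
r ≈ ln(R0)/T = ln(1.083)/1.43398… = 0.0556… → 0.056

0.056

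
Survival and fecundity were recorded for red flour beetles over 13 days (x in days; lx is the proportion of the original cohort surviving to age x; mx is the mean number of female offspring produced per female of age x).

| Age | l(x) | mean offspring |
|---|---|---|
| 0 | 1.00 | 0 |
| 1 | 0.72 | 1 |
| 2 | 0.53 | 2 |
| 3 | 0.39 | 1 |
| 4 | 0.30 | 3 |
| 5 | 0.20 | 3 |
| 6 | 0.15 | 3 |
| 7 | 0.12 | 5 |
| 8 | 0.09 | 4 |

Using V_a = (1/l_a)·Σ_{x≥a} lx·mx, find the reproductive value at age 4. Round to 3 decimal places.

9.700

lx·mx for x ≥ 4: 0.9, 0.6, 0.45, 0.6, 0.36 → sum = 2.91
V_4 = 2.91 / l_4 = 2.91 / 0.3 = 9.7 → 9.700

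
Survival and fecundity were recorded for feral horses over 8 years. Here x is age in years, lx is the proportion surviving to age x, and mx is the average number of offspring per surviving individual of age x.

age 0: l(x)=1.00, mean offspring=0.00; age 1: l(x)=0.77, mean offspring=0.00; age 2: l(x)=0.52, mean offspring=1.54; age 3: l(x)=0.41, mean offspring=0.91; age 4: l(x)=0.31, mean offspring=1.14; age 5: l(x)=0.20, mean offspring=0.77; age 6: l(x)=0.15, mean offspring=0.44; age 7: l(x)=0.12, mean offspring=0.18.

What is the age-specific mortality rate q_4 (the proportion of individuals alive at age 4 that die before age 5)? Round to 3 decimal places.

0.355

q_4 = (l_4 − l_5) / l_4 = (0.31 − 0.2) / 0.31
     = 0.11 / 0.31 = 0.354839… → 0.355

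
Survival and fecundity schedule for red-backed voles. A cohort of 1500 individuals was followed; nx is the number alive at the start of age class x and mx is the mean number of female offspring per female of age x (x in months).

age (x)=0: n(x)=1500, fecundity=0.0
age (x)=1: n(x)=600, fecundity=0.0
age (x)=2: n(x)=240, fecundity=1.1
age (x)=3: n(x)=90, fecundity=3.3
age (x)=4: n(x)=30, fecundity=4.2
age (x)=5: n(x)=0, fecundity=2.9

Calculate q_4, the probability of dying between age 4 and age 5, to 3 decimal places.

lx = nx/n0 = nx/1500: 1, 0.4, 0.16, 0.06, 0.02, 0
q_4 = (l_4 − l_5) / l_4 = (0.02 − 0) / 0.02
     = 0.02 / 0.02 = 1 → 1.000

1.000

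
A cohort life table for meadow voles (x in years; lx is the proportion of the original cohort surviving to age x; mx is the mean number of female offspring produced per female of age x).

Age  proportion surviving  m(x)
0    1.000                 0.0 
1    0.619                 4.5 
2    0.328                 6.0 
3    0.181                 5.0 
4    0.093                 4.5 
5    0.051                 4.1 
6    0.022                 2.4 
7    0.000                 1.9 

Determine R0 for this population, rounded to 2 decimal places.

lx·mx by age: 0, 2.7855, 1.968, 0.905, 0.4185, 0.2091, 0.0528, 0
R0 = Σ lx·mx = 6.3389 → 6.34

6.34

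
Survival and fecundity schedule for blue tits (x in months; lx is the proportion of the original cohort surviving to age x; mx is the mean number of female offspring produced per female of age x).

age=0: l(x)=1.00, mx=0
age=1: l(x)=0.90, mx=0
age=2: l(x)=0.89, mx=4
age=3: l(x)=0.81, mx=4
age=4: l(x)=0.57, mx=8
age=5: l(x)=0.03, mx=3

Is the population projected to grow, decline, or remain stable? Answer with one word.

growing

R0 = Σ lx·mx = 0 + 0 + 3.56 + 3.24 + 4.56 + 0.09 = 11.45
R0 > 1, so the population is growing.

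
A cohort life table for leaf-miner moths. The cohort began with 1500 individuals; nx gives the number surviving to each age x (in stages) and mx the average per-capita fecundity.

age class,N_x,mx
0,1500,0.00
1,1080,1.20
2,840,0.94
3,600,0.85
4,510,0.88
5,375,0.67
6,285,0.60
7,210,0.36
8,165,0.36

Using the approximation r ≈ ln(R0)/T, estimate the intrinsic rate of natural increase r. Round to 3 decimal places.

lx = nx/n0 = nx/1500: 1, 0.72, 0.56, 0.4, 0.34, 0.25, 0.19, 0.14, 0.11
R0 = Σ lx·mx = 0 + 0.864 + 0.5264 + 0.34 + 0.2992 + 0.1675 + 0.114 + 0.0504 + 0.0396 = 2.4011
Σ x·lx·mx = 6.3247; T = 6.3247/2.4011 = 2.63408…
r ≈ ln(R0)/T = ln(2.4011)/2.63408… = 0.33254… → 0.333

0.333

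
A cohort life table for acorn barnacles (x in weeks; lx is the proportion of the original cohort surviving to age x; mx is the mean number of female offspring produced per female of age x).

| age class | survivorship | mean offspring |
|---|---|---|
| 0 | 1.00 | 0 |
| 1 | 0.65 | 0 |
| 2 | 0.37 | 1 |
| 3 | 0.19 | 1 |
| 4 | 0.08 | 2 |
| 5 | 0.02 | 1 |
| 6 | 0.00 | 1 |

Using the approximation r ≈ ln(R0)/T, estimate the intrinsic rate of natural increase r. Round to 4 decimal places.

R0 = Σ lx·mx = 0 + 0 + 0.37 + 0.19 + 0.16 + 0.02 + 0 = 0.74
Σ x·lx·mx = 2.05; T = 2.05/0.74 = 2.77027…
r ≈ ln(R0)/T = ln(0.74)/2.77027… = -0.108692… → -0.1087

-0.1087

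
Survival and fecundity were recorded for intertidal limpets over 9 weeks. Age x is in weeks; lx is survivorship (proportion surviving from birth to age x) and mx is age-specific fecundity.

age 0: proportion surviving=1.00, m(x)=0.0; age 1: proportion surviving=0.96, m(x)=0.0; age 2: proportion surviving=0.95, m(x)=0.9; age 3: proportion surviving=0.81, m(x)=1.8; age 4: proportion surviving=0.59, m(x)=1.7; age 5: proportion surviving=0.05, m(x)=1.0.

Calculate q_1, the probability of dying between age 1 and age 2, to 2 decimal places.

q_1 = (l_1 − l_2) / l_1 = (0.96 − 0.95) / 0.96
     = 0.01 / 0.96 = 0.010417… → 0.01

0.01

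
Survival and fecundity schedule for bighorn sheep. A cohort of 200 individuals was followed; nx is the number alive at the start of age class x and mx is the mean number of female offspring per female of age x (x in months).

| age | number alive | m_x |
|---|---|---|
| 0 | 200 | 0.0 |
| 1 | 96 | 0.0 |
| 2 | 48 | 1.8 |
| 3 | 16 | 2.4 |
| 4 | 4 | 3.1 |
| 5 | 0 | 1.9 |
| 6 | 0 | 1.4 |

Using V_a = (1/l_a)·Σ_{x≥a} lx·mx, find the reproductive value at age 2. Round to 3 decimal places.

2.858

lx = nx/n0 = nx/200: 1, 0.48, 0.24, 0.08, 0.02, 0, 0
lx·mx for x ≥ 2: 0.432, 0.192, 0.062, 0, 0 → sum = 0.686
V_2 = 0.686 / l_2 = 0.686 / 0.24 = 2.858333… → 2.858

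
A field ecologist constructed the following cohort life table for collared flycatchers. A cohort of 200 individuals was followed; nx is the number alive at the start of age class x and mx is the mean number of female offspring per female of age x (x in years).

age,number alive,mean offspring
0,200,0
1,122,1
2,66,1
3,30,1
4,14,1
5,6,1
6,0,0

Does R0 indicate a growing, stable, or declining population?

growing

lx = nx/n0 = nx/200: 1, 0.61, 0.33, 0.15, 0.07, 0.03, 0
R0 = Σ lx·mx = 0 + 0.61 + 0.33 + 0.15 + 0.07 + 0.03 + 0 = 1.19
R0 > 1, so the population is growing.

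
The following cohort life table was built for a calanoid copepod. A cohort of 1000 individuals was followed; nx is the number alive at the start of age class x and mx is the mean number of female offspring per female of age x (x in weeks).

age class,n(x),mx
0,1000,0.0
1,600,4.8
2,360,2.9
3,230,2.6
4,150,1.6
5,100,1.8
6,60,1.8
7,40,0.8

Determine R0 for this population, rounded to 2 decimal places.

lx = nx/n0 = nx/1000: 1, 0.6, 0.36, 0.23, 0.15, 0.1, 0.06, 0.04
lx·mx by age: 0, 2.88, 1.044, 0.598, 0.24, 0.18, 0.108, 0.032
R0 = Σ lx·mx = 5.082 → 5.08

5.08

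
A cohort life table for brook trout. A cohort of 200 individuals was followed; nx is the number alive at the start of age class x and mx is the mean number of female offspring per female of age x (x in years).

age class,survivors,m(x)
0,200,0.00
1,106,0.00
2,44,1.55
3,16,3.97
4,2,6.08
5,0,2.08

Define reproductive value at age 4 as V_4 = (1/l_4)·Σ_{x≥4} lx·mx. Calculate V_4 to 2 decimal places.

lx = nx/n0 = nx/200: 1, 0.53, 0.22, 0.08, 0.01, 0
lx·mx for x ≥ 4: 0.0608, 0 → sum = 0.0608
V_4 = 0.0608 / l_4 = 0.0608 / 0.01 = 6.08 → 6.08

6.08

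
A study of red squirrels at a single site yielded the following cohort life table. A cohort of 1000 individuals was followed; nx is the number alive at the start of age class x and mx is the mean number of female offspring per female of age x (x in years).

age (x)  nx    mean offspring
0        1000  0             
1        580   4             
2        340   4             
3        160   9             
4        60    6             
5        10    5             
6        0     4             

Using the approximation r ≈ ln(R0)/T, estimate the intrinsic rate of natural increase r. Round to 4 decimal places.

lx = nx/n0 = nx/1000: 1, 0.58, 0.34, 0.16, 0.06, 0.01, 0
R0 = Σ lx·mx = 0 + 2.32 + 1.36 + 1.44 + 0.36 + 0.05 + 0 = 5.53
Σ x·lx·mx = 11.05; T = 11.05/5.53 = 1.99819…
r ≈ ln(R0)/T = ln(5.53)/1.99819… = 0.855868… → 0.8559

0.8559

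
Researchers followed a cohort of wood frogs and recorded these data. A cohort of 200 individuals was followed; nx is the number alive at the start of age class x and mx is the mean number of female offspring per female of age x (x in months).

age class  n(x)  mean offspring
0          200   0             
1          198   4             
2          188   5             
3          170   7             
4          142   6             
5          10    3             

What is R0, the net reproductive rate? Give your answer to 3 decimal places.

lx = nx/n0 = nx/200: 1, 0.99, 0.94, 0.85, 0.71, 0.05
lx·mx by age: 0, 3.96, 4.7, 5.95, 4.26, 0.15
R0 = Σ lx·mx = 19.02 → 19.020

19.020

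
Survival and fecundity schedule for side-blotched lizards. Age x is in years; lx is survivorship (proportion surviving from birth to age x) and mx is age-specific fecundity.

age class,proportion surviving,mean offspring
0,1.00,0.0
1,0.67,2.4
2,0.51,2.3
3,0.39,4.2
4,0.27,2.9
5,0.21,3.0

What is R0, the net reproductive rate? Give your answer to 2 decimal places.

lx·mx by age: 0, 1.608, 1.173, 1.638, 0.783, 0.63
R0 = Σ lx·mx = 5.832 → 5.83

5.83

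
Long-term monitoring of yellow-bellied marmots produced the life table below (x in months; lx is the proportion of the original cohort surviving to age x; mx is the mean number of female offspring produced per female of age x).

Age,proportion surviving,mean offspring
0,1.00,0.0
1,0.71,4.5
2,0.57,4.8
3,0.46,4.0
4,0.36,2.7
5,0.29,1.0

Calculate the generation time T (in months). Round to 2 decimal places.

2.16

lx·mx: 0, 3.195, 2.736, 1.84, 0.972, 0.29 → R0 = 9.033
x·lx·mx: 0, 3.195, 5.472, 5.52, 3.888, 1.45 → Σ = 19.525
T = 19.525 / 9.033 = 2.161519… → 2.16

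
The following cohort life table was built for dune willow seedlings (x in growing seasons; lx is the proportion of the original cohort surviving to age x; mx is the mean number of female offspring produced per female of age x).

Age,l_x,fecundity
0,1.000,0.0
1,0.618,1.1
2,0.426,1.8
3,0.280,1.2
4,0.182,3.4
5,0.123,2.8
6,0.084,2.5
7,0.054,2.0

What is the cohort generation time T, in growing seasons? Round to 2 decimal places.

3.08

lx·mx: 0, 0.6798, 0.7668, 0.336, 0.6188, 0.3444, 0.21, 0.108 → R0 = 3.0638
x·lx·mx: 0, 0.6798, 1.5336, 1.008, 2.4752, 1.722, 1.26, 0.756 → Σ = 9.4346
T = 9.4346 / 3.0638 = 3.079379… → 3.08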